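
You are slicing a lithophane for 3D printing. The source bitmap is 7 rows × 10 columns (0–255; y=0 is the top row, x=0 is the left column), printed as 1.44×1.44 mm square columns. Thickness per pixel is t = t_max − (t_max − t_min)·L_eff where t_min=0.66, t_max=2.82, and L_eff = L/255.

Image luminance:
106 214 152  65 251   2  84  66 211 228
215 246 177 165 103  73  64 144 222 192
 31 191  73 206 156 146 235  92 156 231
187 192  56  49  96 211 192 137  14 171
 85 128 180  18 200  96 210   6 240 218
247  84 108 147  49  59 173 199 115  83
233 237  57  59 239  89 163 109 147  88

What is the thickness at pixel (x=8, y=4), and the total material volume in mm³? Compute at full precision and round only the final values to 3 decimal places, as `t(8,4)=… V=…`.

span = t_max - t_min = 2.82 - 0.66 = 2.160
L(8,4) = 240, L_eff = 240/255 = 0.941176
t(8,4) = 2.82 - 2.160·0.941176 = 0.787
Σt over all 7·10 pixels = 241851/2125 ≈ 113.8122353
V = pitch²·Σt = 1.44²·241851/2125 = 236.001

t(8,4)=0.787 V=236.001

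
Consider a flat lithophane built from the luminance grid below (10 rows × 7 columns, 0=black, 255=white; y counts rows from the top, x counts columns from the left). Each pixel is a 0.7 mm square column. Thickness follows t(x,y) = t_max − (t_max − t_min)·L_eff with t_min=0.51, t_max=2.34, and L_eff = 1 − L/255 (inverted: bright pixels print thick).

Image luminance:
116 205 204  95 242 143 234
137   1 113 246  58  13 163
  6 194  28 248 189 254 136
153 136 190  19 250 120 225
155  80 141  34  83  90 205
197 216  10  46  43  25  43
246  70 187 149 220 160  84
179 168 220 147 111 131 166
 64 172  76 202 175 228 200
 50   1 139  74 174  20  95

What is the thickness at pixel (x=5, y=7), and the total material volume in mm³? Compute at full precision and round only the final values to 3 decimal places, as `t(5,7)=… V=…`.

span = t_max - t_min = 2.34 - 0.51 = 1.830
L(5,7) = 131, L_eff = 1 - 131/255 = 0.486275 (inverted)
t(5,7) = 2.34 - 1.830·0.486275 = 1.450
Σt over all 10·7 pixels = 219121/2125 ≈ 103.1157647
V = pitch²·Σt = 0.7²·219121/2125 = 50.527

t(5,7)=1.450 V=50.527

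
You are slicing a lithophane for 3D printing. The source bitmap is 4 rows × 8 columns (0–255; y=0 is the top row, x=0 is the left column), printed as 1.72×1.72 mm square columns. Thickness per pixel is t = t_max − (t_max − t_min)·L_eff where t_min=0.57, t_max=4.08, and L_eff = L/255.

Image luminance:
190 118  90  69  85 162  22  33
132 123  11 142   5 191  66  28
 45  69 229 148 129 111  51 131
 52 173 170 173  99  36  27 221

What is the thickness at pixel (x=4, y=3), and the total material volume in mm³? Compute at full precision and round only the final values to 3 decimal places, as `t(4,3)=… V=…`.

span = t_max - t_min = 4.08 - 0.57 = 3.510
L(4,3) = 99, L_eff = 99/255 = 0.388235
t(4,3) = 4.08 - 3.510·0.388235 = 2.717
Σt over all 4·8 pixels = 720033/8500 ≈ 84.7097647
V = pitch²·Σt = 1.72²·720033/8500 = 250.605

t(4,3)=2.717 V=250.605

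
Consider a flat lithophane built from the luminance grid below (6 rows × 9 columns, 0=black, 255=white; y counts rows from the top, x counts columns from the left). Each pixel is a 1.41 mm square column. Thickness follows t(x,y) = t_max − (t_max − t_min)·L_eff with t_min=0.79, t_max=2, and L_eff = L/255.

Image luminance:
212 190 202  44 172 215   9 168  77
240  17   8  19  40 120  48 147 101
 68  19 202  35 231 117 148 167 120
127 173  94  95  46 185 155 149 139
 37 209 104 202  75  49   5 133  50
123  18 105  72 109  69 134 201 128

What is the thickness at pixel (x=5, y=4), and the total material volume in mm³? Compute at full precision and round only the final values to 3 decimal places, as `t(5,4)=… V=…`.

span = t_max - t_min = 2 - 0.79 = 1.210
L(5,4) = 49, L_eff = 49/255 = 0.192157
t(5,4) = 2 - 1.210·0.192157 = 1.767
Σt over all 6·9 pixels = 1006619/12750 ≈ 78.9505098
V = pitch²·Σt = 1.41²·1006619/12750 = 156.962

t(5,4)=1.767 V=156.962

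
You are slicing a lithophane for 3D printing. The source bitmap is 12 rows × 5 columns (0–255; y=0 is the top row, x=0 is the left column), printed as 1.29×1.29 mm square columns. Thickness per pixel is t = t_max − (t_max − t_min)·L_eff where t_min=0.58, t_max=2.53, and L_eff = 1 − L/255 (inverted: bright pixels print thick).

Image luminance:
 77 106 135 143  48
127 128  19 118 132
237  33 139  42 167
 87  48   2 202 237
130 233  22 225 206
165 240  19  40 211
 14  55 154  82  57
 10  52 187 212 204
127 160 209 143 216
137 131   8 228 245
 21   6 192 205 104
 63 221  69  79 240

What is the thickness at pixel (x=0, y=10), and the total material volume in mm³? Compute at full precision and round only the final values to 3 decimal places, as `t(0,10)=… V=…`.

span = t_max - t_min = 2.53 - 0.58 = 1.950
L(0,10) = 21, L_eff = 1 - 21/255 = 0.917647 (inverted)
t(0,10) = 2.53 - 1.950·0.917647 = 0.741
Σt over all 12·5 pixels = 157297/1700 ≈ 92.5276471
V = pitch²·Σt = 1.29²·157297/1700 = 153.975

t(0,10)=0.741 V=153.975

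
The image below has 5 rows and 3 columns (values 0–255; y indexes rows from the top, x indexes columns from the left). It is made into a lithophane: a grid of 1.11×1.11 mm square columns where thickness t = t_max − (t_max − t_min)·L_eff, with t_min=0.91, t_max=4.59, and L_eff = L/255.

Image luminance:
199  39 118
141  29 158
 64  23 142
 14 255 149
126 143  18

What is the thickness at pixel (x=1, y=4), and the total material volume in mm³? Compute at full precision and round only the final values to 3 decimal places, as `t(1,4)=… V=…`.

t(1,4)=2.526 V=56.061

span = t_max - t_min = 4.59 - 0.91 = 3.680
L(1,4) = 143, L_eff = 143/255 = 0.560784
t(1,4) = 4.59 - 3.680·0.560784 = 2.526
Σt over all 5·3 pixels = 1160251/25500 ≈ 45.5000392
V = pitch²·Σt = 1.11²·1160251/25500 = 56.061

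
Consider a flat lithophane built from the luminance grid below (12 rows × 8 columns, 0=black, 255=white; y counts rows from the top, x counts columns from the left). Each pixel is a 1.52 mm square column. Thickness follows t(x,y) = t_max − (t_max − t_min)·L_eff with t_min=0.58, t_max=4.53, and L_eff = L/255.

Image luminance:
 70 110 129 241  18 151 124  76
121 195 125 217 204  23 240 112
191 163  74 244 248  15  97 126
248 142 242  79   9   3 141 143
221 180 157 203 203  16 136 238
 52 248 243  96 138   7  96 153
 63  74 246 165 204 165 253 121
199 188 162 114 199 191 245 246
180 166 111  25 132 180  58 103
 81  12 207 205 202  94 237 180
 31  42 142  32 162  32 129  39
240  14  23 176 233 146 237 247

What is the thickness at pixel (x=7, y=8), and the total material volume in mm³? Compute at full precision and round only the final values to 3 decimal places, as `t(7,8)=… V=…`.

t(7,8)=2.935 V=516.555

span = t_max - t_min = 4.53 - 0.58 = 3.950
L(7,8) = 103, L_eff = 103/255 = 0.403922
t(7,8) = 4.53 - 3.950·0.403922 = 2.935
Σt over all 12·8 pixels = 380083/1700 ≈ 223.5782353
V = pitch²·Σt = 1.52²·380083/1700 = 516.555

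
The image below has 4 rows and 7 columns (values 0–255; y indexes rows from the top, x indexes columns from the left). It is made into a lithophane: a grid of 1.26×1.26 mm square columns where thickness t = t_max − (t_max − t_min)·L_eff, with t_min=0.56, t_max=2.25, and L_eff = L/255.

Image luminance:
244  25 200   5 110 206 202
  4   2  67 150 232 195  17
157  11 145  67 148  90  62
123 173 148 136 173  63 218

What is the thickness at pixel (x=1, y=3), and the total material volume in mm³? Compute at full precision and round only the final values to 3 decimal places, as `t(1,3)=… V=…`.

span = t_max - t_min = 2.25 - 0.56 = 1.690
L(1,3) = 173, L_eff = 173/255 = 0.678431
t(1,3) = 2.25 - 1.690·0.678431 = 1.103
Σt over all 4·7 pixels = 1036463/25500 ≈ 40.6456078
V = pitch²·Σt = 1.26²·1036463/25500 = 64.529

t(1,3)=1.103 V=64.529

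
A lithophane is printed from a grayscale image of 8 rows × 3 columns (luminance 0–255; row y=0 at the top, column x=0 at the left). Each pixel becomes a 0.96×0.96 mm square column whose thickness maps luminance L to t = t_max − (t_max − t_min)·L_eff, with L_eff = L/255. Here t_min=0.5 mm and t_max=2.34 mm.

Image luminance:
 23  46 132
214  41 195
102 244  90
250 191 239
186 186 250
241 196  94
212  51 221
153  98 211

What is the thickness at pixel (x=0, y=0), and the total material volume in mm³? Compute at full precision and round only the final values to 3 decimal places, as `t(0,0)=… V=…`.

t(0,0)=2.174 V=26.048

span = t_max - t_min = 2.34 - 0.5 = 1.840
L(0,0) = 23, L_eff = 23/255 = 0.090196
t(0,0) = 2.34 - 1.840·0.090196 = 2.174
Σt over all 8·3 pixels = 180184/6375 ≈ 28.2641569
V = pitch²·Σt = 0.96²·180184/6375 = 26.048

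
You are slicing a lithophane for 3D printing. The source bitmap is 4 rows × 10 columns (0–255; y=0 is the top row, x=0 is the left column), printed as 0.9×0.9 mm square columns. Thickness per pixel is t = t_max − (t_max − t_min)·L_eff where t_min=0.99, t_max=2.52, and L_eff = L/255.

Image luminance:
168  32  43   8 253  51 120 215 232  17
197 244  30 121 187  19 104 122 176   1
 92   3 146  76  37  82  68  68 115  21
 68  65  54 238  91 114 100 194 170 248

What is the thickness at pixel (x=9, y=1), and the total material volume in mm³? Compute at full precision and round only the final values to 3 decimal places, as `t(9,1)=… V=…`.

t(9,1)=2.514 V=60.313

span = t_max - t_min = 2.52 - 0.99 = 1.530
L(9,1) = 1, L_eff = 1/255 = 0.003922
t(9,1) = 2.52 - 1.530·0.003922 = 2.514
Σt over all 4·10 pixels = 74.46
V = pitch²·Σt = 0.9²·74.46 = 60.313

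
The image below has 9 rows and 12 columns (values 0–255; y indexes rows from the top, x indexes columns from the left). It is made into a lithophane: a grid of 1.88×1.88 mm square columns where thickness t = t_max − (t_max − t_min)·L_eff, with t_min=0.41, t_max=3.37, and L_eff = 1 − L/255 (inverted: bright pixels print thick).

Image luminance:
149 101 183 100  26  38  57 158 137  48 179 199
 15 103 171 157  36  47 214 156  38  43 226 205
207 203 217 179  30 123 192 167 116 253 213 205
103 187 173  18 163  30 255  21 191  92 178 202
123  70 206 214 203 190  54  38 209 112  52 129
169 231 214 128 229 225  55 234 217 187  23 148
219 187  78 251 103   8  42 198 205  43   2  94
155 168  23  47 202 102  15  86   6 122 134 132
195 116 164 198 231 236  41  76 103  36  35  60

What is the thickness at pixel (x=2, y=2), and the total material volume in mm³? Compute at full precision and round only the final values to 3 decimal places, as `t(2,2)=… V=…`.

span = t_max - t_min = 3.37 - 0.41 = 2.960
L(2,2) = 217, L_eff = 1 - 217/255 = 0.149020 (inverted)
t(2,2) = 3.37 - 2.960·0.149020 = 2.929
Σt over all 9·12 pixels = 446261/2125 ≈ 210.0051765
V = pitch²·Σt = 1.88²·446261/2125 = 742.242

t(2,2)=2.929 V=742.242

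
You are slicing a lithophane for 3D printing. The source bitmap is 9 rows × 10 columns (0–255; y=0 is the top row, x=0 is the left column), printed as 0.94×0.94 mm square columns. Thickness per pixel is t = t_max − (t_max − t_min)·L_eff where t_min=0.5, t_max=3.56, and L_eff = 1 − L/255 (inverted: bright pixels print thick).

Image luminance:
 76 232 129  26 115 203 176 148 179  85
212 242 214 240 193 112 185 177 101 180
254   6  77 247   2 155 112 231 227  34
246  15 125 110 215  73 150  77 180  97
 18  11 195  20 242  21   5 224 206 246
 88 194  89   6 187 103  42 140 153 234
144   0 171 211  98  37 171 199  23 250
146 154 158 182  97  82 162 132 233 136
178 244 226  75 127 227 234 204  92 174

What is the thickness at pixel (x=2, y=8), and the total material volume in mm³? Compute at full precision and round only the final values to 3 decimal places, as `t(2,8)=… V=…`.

span = t_max - t_min = 3.56 - 0.5 = 3.060
L(2,8) = 226, L_eff = 1 - 226/255 = 0.113725 (inverted)
t(2,8) = 3.56 - 3.060·0.113725 = 3.212
Σt over all 9·10 pixels = 199.188
V = pitch²·Σt = 0.94²·199.188 = 176.003

t(2,8)=3.212 V=176.003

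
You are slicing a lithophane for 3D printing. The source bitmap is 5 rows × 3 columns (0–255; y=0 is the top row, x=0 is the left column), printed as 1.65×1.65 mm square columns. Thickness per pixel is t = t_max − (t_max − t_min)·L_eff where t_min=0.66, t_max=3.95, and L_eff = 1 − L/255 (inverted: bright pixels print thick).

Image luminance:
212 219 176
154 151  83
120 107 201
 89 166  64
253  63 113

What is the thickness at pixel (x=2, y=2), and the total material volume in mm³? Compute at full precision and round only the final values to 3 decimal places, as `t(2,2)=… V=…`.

t(2,2)=3.253 V=103.210

span = t_max - t_min = 3.95 - 0.66 = 3.290
L(2,2) = 201, L_eff = 1 - 201/255 = 0.211765 (inverted)
t(2,2) = 3.95 - 3.290·0.211765 = 3.253
Σt over all 5·3 pixels = 966709/25500 ≈ 37.9101569
V = pitch²·Σt = 1.65²·966709/25500 = 103.210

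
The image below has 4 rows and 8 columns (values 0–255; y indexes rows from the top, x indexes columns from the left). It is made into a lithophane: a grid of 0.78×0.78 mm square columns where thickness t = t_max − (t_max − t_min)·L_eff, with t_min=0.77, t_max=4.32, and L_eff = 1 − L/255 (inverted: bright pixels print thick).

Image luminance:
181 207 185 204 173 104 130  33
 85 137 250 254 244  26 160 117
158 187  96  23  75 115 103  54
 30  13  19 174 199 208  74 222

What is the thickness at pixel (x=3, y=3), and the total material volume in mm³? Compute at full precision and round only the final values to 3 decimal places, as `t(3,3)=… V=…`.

t(3,3)=3.192 V=50.903

span = t_max - t_min = 4.32 - 0.77 = 3.550
L(3,3) = 174, L_eff = 1 - 174/255 = 0.317647 (inverted)
t(3,3) = 4.32 - 3.550·0.317647 = 3.192
Σt over all 4·8 pixels = 106676/1275 ≈ 83.6674510
V = pitch²·Σt = 0.78²·106676/1275 = 50.903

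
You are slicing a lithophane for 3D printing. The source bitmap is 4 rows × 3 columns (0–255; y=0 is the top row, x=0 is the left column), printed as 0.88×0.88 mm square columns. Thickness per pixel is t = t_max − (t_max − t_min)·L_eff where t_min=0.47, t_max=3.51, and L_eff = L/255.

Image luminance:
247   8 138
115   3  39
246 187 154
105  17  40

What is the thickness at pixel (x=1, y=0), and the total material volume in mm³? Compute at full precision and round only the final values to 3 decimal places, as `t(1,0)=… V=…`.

t(1,0)=3.415 V=20.625

span = t_max - t_min = 3.51 - 0.47 = 3.040
L(1,0) = 8, L_eff = 8/255 = 0.031373
t(1,0) = 3.51 - 3.040·0.031373 = 3.415
Σt over all 4·3 pixels = 56597/2125 ≈ 26.6338824
V = pitch²·Σt = 0.88²·56597/2125 = 20.625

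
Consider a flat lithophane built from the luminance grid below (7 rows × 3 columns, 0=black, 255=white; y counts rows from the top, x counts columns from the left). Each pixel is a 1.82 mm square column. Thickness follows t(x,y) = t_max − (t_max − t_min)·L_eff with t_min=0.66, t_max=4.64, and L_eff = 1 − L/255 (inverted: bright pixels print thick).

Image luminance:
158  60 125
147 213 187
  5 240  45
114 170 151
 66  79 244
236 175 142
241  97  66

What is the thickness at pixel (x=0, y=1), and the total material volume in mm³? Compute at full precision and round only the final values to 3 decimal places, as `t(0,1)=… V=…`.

t(0,1)=2.954 V=198.992

span = t_max - t_min = 4.64 - 0.66 = 3.980
L(0,1) = 147, L_eff = 1 - 147/255 = 0.423529 (inverted)
t(0,1) = 4.64 - 3.980·0.423529 = 2.954
Σt over all 7·3 pixels = 127659/2125 ≈ 60.0748235
V = pitch²·Σt = 1.82²·127659/2125 = 198.992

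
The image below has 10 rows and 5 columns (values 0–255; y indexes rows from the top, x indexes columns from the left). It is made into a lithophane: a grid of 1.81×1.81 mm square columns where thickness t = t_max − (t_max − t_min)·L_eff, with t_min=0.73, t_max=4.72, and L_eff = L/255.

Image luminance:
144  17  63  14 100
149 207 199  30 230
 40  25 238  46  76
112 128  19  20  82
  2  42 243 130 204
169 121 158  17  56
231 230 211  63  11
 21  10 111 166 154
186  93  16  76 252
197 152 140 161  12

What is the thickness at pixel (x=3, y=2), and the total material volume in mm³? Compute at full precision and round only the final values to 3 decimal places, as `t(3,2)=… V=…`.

span = t_max - t_min = 4.72 - 0.73 = 3.990
L(3,2) = 46, L_eff = 46/255 = 0.180392
t(3,2) = 4.72 - 3.990·0.180392 = 4.000
Σt over all 10·5 pixels = 632329/4250 ≈ 148.7832941
V = pitch²·Σt = 1.81²·632329/4250 = 487.429

t(3,2)=4.000 V=487.429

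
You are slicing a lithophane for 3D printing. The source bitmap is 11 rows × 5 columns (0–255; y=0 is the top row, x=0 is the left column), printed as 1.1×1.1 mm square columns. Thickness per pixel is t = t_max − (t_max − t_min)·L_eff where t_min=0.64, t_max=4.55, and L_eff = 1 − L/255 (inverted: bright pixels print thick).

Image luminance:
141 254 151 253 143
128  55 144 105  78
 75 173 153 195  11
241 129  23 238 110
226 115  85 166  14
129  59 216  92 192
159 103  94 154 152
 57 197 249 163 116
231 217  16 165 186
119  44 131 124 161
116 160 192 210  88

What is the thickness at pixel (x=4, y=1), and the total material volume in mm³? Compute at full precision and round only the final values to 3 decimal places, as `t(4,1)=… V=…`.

span = t_max - t_min = 4.55 - 0.64 = 3.910
L(4,1) = 78, L_eff = 1 - 78/255 = 0.694118 (inverted)
t(4,1) = 4.55 - 3.910·0.694118 = 1.836
Σt over all 11·5 pixels = 153.236
V = pitch²·Σt = 1.1²·153.236 = 185.416

t(4,1)=1.836 V=185.416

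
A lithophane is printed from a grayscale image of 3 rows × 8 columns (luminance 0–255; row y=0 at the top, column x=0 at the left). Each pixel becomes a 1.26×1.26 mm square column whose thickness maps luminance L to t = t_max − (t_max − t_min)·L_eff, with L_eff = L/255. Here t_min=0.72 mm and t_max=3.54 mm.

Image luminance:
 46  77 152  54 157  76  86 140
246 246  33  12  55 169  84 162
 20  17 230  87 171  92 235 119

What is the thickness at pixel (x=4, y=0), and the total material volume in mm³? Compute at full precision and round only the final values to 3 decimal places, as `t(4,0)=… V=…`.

span = t_max - t_min = 3.54 - 0.72 = 2.820
L(4,0) = 157, L_eff = 157/255 = 0.615686
t(4,0) = 3.54 - 2.820·0.615686 = 1.804
Σt over all 3·8 pixels = 115539/2125 ≈ 54.3712941
V = pitch²·Σt = 1.26²·115539/2125 = 86.320

t(4,0)=1.804 V=86.320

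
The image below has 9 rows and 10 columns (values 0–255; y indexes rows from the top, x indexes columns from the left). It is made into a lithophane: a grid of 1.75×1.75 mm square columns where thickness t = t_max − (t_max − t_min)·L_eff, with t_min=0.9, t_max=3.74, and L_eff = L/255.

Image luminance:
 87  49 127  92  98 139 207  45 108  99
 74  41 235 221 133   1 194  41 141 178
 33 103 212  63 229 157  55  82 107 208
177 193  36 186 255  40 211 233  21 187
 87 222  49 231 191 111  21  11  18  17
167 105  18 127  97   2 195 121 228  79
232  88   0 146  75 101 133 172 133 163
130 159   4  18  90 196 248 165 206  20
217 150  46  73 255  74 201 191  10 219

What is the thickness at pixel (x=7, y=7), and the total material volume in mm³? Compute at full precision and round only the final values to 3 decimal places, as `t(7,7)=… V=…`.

t(7,7)=1.902 V=651.899

span = t_max - t_min = 3.74 - 0.9 = 2.840
L(7,7) = 165, L_eff = 165/255 = 0.647059
t(7,7) = 3.74 - 2.840·0.647059 = 1.902
Σt over all 9·10 pixels = 271403/1275 ≈ 212.8650980
V = pitch²·Σt = 1.75²·271403/1275 = 651.899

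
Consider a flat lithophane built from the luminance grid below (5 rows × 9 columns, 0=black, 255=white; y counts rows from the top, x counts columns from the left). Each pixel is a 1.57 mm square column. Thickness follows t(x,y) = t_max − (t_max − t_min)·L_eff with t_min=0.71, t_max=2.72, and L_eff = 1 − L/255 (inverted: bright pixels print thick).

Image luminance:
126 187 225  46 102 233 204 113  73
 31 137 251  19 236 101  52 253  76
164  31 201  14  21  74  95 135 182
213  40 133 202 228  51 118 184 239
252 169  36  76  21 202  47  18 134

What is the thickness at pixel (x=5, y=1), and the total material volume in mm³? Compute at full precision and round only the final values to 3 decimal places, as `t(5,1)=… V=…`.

span = t_max - t_min = 2.72 - 0.71 = 2.010
L(5,1) = 101, L_eff = 1 - 101/255 = 0.603922 (inverted)
t(5,1) = 2.72 - 2.010·0.603922 = 1.506
Σt over all 5·9 pixels = 65649/850 ≈ 77.2341176
V = pitch²·Σt = 1.57²·65649/850 = 190.374

t(5,1)=1.506 V=190.374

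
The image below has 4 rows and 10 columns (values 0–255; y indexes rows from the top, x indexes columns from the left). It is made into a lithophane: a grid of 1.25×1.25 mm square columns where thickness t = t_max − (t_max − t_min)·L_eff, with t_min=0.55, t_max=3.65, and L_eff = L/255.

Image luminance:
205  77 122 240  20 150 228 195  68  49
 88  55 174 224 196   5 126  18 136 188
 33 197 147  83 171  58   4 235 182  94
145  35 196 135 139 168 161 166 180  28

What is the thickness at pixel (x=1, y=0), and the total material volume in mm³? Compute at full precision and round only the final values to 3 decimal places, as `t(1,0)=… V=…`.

t(1,0)=2.714 V=130.851

span = t_max - t_min = 3.65 - 0.55 = 3.100
L(1,0) = 77, L_eff = 77/255 = 0.301961
t(1,0) = 3.65 - 3.100·0.301961 = 2.714
Σt over all 4·10 pixels = 71183/850 ≈ 83.7447059
V = pitch²·Σt = 1.25²·71183/850 = 130.851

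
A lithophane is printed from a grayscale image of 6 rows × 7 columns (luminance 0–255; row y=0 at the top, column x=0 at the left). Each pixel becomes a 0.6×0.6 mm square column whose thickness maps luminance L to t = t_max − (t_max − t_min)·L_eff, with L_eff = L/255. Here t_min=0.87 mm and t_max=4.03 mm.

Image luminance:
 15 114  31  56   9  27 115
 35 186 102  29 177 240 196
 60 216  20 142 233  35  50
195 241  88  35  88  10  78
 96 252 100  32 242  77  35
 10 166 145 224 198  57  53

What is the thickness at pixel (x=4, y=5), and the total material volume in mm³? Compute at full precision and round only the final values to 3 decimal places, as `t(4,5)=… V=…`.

span = t_max - t_min = 4.03 - 0.87 = 3.160
L(4,5) = 198, L_eff = 198/255 = 0.776471
t(4,5) = 4.03 - 3.160·0.776471 = 1.576
Σt over all 6·7 pixels = 289097/2550 ≈ 113.3713725
V = pitch²·Σt = 0.6²·289097/2550 = 40.814

t(4,5)=1.576 V=40.814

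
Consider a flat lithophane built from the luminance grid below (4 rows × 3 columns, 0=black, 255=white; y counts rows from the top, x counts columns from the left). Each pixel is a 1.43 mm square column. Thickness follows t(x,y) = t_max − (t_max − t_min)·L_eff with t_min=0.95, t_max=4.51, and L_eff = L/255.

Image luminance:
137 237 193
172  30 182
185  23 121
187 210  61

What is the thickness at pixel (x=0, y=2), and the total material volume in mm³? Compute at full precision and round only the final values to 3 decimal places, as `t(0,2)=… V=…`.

span = t_max - t_min = 4.51 - 0.95 = 3.560
L(0,2) = 185, L_eff = 185/255 = 0.725490
t(0,2) = 4.51 - 3.560·0.725490 = 1.927
Σt over all 4·3 pixels = 190333/6375 ≈ 29.8561569
V = pitch²·Σt = 1.43²·190333/6375 = 61.053

t(0,2)=1.927 V=61.053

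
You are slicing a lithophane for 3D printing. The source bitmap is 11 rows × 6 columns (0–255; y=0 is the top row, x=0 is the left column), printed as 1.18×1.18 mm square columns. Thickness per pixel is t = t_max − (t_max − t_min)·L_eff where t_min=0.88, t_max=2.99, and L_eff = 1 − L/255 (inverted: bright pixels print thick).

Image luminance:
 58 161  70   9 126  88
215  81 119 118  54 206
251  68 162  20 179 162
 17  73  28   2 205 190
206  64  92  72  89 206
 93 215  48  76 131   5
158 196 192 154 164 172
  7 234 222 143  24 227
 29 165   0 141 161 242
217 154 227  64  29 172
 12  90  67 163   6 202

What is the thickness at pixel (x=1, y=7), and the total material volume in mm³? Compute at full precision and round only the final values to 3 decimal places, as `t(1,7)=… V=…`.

t(1,7)=2.816 V=172.961

span = t_max - t_min = 2.99 - 0.88 = 2.110
L(1,7) = 234, L_eff = 1 - 234/255 = 0.082353 (inverted)
t(1,7) = 2.99 - 2.110·0.082353 = 2.816
Σt over all 11·6 pixels = 3167563/25500 ≈ 124.2181569
V = pitch²·Σt = 1.18²·3167563/25500 = 172.961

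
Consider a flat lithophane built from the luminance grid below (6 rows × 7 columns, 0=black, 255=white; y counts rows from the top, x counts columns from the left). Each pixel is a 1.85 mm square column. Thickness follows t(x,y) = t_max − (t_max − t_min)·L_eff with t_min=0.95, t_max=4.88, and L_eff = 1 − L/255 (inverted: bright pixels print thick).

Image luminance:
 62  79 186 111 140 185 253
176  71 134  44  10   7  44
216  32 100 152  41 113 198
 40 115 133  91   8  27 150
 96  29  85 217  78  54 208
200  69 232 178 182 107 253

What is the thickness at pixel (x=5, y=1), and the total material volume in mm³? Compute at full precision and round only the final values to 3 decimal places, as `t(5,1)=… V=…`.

span = t_max - t_min = 4.88 - 0.95 = 3.930
L(5,1) = 7, L_eff = 1 - 7/255 = 0.972549 (inverted)
t(5,1) = 4.88 - 3.930·0.972549 = 1.058
Σt over all 6·7 pixels = 245459/2125 ≈ 115.5101176
V = pitch²·Σt = 1.85²·245459/2125 = 395.333

t(5,1)=1.058 V=395.333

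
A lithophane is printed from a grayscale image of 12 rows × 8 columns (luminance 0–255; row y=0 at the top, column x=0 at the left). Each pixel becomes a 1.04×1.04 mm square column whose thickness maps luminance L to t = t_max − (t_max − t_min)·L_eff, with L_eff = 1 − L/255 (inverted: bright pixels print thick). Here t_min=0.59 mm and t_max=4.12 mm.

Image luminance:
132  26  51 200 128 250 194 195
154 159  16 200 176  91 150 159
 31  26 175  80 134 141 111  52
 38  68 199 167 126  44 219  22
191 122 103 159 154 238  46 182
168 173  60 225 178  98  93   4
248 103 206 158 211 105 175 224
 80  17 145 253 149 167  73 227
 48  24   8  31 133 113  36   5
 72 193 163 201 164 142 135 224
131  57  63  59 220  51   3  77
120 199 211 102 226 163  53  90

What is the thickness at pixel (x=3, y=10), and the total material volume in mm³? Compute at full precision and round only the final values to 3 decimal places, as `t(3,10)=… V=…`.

t(3,10)=1.407 V=243.420

span = t_max - t_min = 4.12 - 0.59 = 3.530
L(3,10) = 59, L_eff = 1 - 59/255 = 0.768627 (inverted)
t(3,10) = 4.12 - 3.530·0.768627 = 1.407
Σt over all 12·8 pixels = 2869459/12750 ≈ 225.0556078
V = pitch²·Σt = 1.04²·2869459/12750 = 243.420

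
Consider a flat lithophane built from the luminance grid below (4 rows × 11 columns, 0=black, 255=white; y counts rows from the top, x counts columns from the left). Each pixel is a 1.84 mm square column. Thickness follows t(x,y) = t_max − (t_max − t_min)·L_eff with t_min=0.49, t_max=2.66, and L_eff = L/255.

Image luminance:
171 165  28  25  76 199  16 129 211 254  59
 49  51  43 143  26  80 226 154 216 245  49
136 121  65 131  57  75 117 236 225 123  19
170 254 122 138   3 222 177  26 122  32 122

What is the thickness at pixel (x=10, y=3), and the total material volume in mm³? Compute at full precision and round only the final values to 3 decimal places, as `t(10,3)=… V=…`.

span = t_max - t_min = 2.66 - 0.49 = 2.170
L(10,3) = 122, L_eff = 122/255 = 0.478431
t(10,3) = 2.66 - 2.170·0.478431 = 1.622
Σt over all 4·11 pixels = 458171/6375 ≈ 71.8699608
V = pitch²·Σt = 1.84²·458171/6375 = 243.323

t(10,3)=1.622 V=243.323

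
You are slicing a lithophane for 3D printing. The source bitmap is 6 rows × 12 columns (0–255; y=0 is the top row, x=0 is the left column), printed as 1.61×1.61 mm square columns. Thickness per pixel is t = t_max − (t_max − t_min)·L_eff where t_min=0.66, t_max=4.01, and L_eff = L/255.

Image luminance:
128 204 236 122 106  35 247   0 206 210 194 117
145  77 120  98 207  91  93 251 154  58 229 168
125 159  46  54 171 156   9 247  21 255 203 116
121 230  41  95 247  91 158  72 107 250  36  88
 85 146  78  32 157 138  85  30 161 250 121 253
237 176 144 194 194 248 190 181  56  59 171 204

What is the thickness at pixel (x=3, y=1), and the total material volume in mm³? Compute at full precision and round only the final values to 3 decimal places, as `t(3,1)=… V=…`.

t(3,1)=2.723 V=401.595

span = t_max - t_min = 4.01 - 0.66 = 3.350
L(3,1) = 98, L_eff = 98/255 = 0.384314
t(3,1) = 4.01 - 3.350·0.384314 = 2.723
Σt over all 6·12 pixels = 197536/1275 ≈ 154.9301961
V = pitch²·Σt = 1.61²·197536/1275 = 401.595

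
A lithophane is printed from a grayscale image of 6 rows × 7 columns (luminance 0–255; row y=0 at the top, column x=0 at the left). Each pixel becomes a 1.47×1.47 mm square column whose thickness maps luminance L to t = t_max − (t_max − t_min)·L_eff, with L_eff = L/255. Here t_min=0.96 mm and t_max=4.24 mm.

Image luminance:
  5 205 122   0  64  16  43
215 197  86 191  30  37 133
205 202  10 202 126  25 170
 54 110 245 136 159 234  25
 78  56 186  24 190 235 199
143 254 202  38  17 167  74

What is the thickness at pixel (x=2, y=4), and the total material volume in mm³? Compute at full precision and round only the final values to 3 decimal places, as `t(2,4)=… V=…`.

t(2,4)=1.848 V=242.780

span = t_max - t_min = 4.24 - 0.96 = 3.280
L(2,4) = 186, L_eff = 186/255 = 0.729412
t(2,4) = 4.24 - 3.280·0.729412 = 1.848
Σt over all 6·7 pixels = 143248/1275 ≈ 112.3513725
V = pitch²·Σt = 1.47²·143248/1275 = 242.780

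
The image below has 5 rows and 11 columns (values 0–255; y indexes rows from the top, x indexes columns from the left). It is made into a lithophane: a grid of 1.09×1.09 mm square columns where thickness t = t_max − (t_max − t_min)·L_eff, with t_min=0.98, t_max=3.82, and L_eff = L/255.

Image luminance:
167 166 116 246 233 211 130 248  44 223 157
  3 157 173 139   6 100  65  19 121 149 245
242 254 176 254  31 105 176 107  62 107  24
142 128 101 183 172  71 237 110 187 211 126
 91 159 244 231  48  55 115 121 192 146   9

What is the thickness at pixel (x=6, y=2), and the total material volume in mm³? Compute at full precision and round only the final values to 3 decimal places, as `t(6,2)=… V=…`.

t(6,2)=1.860 V=147.269

span = t_max - t_min = 3.82 - 0.98 = 2.840
L(6,2) = 176, L_eff = 176/255 = 0.690196
t(6,2) = 3.82 - 2.840·0.690196 = 1.860
Σt over all 5·11 pixels = 18593/150 ≈ 123.9533333
V = pitch²·Σt = 1.09²·18593/150 = 147.269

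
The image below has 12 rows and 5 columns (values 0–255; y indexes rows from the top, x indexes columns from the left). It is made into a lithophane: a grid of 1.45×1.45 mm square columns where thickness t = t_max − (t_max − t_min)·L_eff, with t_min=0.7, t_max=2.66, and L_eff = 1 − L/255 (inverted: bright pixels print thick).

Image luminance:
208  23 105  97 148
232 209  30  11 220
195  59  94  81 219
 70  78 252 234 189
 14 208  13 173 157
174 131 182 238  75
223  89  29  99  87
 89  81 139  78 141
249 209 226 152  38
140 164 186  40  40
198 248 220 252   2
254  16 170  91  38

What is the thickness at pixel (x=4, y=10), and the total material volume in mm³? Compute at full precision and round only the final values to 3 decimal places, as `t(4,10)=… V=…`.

span = t_max - t_min = 2.66 - 0.7 = 1.960
L(4,10) = 2, L_eff = 1 - 2/255 = 0.992157 (inverted)
t(4,10) = 2.66 - 1.960·0.992157 = 0.715
Σt over all 12·5 pixels = 664993/6375 ≈ 104.3126275
V = pitch²·Σt = 1.45²·664993/6375 = 219.317

t(4,10)=0.715 V=219.317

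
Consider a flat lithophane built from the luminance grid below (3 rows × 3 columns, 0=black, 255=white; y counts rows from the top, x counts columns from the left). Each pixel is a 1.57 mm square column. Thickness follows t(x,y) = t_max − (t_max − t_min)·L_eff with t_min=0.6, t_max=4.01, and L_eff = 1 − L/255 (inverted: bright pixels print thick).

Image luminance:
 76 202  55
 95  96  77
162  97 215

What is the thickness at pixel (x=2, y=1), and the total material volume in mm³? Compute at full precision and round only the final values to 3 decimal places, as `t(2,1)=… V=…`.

t(2,1)=1.630 V=48.745

span = t_max - t_min = 4.01 - 0.6 = 3.410
L(2,1) = 77, L_eff = 1 - 77/255 = 0.698039 (inverted)
t(2,1) = 4.01 - 3.410·0.698039 = 1.630
Σt over all 3·3 pixels = 20171/1020 ≈ 19.7754902
V = pitch²·Σt = 1.57²·20171/1020 = 48.745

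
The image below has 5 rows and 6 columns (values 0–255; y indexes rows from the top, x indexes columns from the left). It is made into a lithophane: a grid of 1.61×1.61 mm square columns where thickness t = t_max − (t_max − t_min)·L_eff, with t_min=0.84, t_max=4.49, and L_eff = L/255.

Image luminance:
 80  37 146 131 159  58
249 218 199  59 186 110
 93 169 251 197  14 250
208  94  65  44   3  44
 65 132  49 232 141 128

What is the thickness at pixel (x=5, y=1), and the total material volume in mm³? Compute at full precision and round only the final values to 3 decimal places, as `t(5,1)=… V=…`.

span = t_max - t_min = 4.49 - 0.84 = 3.650
L(5,1) = 110, L_eff = 110/255 = 0.431373
t(5,1) = 4.49 - 3.650·0.431373 = 2.915
Σt over all 5·6 pixels = 408767/5100 ≈ 80.1503922
V = pitch²·Σt = 1.61²·408767/5100 = 207.758

t(5,1)=2.915 V=207.758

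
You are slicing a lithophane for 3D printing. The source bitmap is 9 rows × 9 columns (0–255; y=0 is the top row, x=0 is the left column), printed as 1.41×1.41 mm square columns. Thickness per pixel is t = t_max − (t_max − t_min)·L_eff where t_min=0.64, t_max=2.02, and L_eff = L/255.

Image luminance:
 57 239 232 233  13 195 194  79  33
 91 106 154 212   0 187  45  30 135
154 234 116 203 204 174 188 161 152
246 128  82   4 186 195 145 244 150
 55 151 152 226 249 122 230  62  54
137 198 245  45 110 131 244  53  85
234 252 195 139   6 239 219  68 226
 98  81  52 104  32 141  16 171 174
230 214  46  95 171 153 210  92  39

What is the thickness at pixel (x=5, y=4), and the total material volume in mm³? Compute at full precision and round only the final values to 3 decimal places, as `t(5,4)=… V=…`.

t(5,4)=1.360 V=202.133

span = t_max - t_min = 2.02 - 0.64 = 1.380
L(5,4) = 122, L_eff = 122/255 = 0.478431
t(5,4) = 2.02 - 1.380·0.478431 = 1.360
Σt over all 9·9 pixels = 216052/2125 ≈ 101.6715294
V = pitch²·Σt = 1.41²·216052/2125 = 202.133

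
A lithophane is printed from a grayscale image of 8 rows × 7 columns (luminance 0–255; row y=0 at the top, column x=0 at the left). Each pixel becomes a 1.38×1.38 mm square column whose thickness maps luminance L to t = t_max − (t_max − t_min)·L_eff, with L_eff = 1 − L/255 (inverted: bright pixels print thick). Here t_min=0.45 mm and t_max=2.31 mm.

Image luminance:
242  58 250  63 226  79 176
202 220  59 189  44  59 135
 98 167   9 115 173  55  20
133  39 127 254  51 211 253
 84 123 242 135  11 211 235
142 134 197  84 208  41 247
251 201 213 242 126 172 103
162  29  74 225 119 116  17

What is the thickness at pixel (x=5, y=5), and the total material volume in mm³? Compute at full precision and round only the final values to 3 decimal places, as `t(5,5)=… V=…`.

span = t_max - t_min = 2.31 - 0.45 = 1.860
L(5,5) = 41, L_eff = 1 - 41/255 = 0.839216 (inverted)
t(5,5) = 2.31 - 1.860·0.839216 = 0.749
Σt over all 8·7 pixels = 350481/4250 ≈ 82.4661176
V = pitch²·Σt = 1.38²·350481/4250 = 157.048

t(5,5)=0.749 V=157.048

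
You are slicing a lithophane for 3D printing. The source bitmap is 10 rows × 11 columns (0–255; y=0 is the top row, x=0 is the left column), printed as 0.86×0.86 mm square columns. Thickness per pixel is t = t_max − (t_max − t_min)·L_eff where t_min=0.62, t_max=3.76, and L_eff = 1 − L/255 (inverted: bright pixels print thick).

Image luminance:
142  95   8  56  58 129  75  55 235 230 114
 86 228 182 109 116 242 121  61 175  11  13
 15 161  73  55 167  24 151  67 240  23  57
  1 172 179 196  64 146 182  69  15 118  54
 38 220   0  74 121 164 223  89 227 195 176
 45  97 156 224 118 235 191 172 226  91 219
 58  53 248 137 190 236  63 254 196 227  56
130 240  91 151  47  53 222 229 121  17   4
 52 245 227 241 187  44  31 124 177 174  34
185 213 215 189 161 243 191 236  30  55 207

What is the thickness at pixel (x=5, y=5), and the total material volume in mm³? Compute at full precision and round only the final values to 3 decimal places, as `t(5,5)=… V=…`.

t(5,5)=3.514 V=182.996

span = t_max - t_min = 3.76 - 0.62 = 3.140
L(5,5) = 235, L_eff = 1 - 235/255 = 0.078431 (inverted)
t(5,5) = 3.76 - 3.140·0.078431 = 3.514
Σt over all 10·11 pixels = 630937/2550 ≈ 247.4262745
V = pitch²·Σt = 0.86²·630937/2550 = 182.996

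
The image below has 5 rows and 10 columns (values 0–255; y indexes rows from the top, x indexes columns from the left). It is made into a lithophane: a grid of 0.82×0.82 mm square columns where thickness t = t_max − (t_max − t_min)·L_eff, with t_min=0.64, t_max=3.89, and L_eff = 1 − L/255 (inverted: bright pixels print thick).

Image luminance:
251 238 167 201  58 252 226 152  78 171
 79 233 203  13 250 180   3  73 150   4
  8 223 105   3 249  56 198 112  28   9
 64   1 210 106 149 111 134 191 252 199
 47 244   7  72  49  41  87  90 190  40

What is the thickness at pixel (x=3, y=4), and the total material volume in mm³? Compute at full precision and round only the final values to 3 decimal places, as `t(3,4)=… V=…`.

span = t_max - t_min = 3.89 - 0.64 = 3.250
L(3,4) = 72, L_eff = 1 - 72/255 = 0.717647 (inverted)
t(3,4) = 3.89 - 3.250·0.717647 = 1.558
Σt over all 5·10 pixels = 113981/1020 ≈ 111.7460784
V = pitch²·Σt = 0.82²·113981/1020 = 75.138

t(3,4)=1.558 V=75.138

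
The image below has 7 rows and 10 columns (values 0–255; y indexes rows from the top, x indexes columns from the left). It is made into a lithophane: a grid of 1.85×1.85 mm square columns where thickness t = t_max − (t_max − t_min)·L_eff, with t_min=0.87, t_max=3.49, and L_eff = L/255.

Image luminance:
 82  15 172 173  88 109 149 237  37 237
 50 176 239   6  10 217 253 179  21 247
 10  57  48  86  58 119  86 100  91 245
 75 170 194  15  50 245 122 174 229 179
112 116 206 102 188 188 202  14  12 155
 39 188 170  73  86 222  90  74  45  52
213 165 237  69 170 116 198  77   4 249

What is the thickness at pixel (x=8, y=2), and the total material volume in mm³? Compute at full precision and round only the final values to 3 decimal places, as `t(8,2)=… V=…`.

span = t_max - t_min = 3.49 - 0.87 = 2.620
L(8,2) = 91, L_eff = 91/255 = 0.356863
t(8,2) = 3.49 - 2.620·0.356863 = 2.555
Σt over all 7·10 pixels = 1951283/12750 ≈ 153.0418039
V = pitch²·Σt = 1.85²·1951283/12750 = 523.786

t(8,2)=2.555 V=523.786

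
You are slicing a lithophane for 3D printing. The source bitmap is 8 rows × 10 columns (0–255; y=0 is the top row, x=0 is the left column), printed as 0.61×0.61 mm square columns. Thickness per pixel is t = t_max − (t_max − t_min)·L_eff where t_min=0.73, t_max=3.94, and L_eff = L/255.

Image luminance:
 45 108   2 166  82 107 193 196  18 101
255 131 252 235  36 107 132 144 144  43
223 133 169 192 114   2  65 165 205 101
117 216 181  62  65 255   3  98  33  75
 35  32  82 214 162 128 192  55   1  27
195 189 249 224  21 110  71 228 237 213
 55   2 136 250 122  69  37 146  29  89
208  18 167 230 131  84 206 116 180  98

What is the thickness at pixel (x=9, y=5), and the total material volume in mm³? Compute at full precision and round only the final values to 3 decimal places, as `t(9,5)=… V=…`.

t(9,5)=1.259 V=70.403

span = t_max - t_min = 3.94 - 0.73 = 3.210
L(9,5) = 213, L_eff = 213/255 = 0.835294
t(9,5) = 3.94 - 3.210·0.835294 = 1.259
Σt over all 8·10 pixels = 1608237/8500 ≈ 189.2043529
V = pitch²·Σt = 0.61²·1608237/8500 = 70.403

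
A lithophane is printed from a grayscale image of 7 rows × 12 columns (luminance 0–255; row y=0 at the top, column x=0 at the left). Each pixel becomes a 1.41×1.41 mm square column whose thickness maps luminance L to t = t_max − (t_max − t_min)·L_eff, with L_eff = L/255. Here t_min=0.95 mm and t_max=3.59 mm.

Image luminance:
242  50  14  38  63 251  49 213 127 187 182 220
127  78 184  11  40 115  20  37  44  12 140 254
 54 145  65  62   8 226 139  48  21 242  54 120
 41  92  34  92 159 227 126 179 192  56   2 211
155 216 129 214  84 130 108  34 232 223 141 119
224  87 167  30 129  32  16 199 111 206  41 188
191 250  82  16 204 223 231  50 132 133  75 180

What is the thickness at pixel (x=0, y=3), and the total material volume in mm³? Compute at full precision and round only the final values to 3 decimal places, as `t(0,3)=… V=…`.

t(0,3)=3.166 V=388.044

span = t_max - t_min = 3.59 - 0.95 = 2.640
L(0,3) = 41, L_eff = 41/255 = 0.160784
t(0,3) = 3.59 - 2.640·0.160784 = 3.166
Σt over all 7·12 pixels = 82953/425 ≈ 195.1835294
V = pitch²·Σt = 1.41²·82953/425 = 388.044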